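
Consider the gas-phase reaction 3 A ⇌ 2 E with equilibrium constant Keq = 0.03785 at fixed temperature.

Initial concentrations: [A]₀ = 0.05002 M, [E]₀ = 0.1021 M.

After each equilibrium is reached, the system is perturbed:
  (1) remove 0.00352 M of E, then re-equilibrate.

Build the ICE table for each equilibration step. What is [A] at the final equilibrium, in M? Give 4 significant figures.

Q₀ = 83.3 vs Keq = 0.03785 ⇒ Q>K, reverse
Step 1:
                    A           E
  I           0.05002      0.1021
  C            0.1307    -0.08715
  E            0.1807     0.01495
  solve Keq expr → x = -0.04358; check Q = 0.03785
Then remove 0.00352 M of E.
Step 2:
                    A           E
  I            0.1807     0.01143
  C         -0.004456    0.002971
  E            0.1763      0.0144
  solve Keq expr → x = 0.001485; check Q = 0.03785

[A]_eq = 0.1763 M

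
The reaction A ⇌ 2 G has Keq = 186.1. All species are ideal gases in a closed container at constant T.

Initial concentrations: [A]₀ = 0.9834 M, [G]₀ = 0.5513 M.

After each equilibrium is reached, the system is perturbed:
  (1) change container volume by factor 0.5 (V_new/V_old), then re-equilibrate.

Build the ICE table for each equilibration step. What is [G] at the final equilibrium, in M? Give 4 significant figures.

Q₀ = 0.3091 vs Keq = 186.1 ⇒ Q<K, forward
Step 1:
                    A           G
  init         0.9834      0.5513
  Δ           -0.9511       1.902
  eq          0.03234       2.453
  solve Keq expr → x = 0.9511; check Q = 186.1
Then change container volume by factor 0.5 (V_new/V_old).
Step 2:
                    A           G
  init        0.06469       4.907
  Δ           0.05858     -0.1172
  eq           0.1233        4.79
  solve Keq expr → x = -0.05858; check Q = 186.1

[G]_eq = 4.79 M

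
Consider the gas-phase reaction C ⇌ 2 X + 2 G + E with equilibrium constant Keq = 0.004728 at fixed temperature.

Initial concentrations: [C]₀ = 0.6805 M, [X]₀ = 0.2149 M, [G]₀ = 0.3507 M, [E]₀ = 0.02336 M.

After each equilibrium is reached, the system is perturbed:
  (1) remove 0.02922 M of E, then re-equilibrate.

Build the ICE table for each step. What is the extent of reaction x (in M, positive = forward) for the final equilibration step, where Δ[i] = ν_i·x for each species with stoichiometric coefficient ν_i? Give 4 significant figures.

x = 0.0107 M

Q₀ = 1.9498e-04 vs Keq = 0.004728 ⇒ Q<K, forward
Step 1:
                    C           X           G           E
  Initial      0.6805      0.2149      0.3507     0.02336
  Change     -0.07061      0.1412      0.1412     0.07061
  Equil        0.6099      0.3561      0.4919     0.09397
  solve Keq expr → x = 0.07061; check Q = 0.004728
Then remove 0.02922 M of E.
Step 2:
                    C           X           G           E
  Initial      0.6099      0.3561      0.4919     0.06475
  Change      -0.0107      0.0214      0.0214      0.0107
  Equil        0.5992      0.3775      0.5133     0.07544
  solve Keq expr → x = 0.0107; check Q = 0.004728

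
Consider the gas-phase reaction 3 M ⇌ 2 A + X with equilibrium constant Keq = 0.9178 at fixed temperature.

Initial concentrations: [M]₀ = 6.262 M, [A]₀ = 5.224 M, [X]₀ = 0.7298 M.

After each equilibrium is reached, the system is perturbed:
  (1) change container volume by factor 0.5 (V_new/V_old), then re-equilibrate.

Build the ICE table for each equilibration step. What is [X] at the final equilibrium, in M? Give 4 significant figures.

Q₀ = 0.08111 vs Keq = 0.9178 ⇒ Q<K, forward
Step 1:
                  M         A         X
  Initial     6.262     5.224    0.7298
  Change     -2.146     1.431    0.7153
  Equil       4.116     6.655     1.445
  solve Keq expr → x = 0.7153; check Q = 0.9178
Then change container volume by factor 0.5 (V_new/V_old).
Step 2:
                  M         A         X
  Initial     8.232     13.31      2.89
  Change          0         0         0
  Equil       8.232     13.31      2.89
  solve Keq expr → x = 0; check Q = 0.9178

[X]_eq = 2.89 M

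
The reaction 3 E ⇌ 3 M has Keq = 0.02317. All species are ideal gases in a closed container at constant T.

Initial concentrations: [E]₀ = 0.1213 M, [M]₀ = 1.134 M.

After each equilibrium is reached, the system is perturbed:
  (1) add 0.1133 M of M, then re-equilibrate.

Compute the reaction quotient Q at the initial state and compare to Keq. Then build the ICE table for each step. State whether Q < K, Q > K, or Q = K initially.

Q₀ = 817.1 vs Keq = 0.02317 ⇒ Q>K, reverse
Step 1:
                    E           M
  Initial      0.1213       1.134
  Change       0.8555     -0.8555
  Equil        0.9768      0.2785
  solve Keq expr → x = -0.2852; check Q = 0.02317
Then add 0.1133 M of M.
Step 2:
                    E           M
  Initial      0.9768      0.3918
  Change      0.08817    -0.08817
  Equil         1.065      0.3036
  solve Keq expr → x = -0.02939; check Q = 0.02317

Q₀ = 817.1; Q > K (proceeds reverse)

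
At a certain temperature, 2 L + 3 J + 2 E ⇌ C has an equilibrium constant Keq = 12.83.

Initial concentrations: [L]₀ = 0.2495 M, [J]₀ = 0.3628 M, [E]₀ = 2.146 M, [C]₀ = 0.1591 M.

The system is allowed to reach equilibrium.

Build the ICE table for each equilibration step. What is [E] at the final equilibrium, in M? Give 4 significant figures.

[E]_eq = 2.142 M

Q₀ = 11.62 vs Keq = 12.83 ⇒ Q<K, forward
Step 1:
                  L         J         E         C
  init       0.2495    0.3628     2.146    0.1591
  Δ       -0.004014 -0.006021 -0.004014  0.002007
  eq         0.2455    0.3568     2.142    0.1611
  solve Keq expr → x = 0.002007; check Q = 12.83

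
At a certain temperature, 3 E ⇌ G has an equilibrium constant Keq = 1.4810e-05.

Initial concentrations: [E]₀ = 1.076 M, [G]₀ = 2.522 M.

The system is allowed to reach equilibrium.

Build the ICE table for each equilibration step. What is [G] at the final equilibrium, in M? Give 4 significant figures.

[G]_eq = 0.009465 M

Q₀ = 2.024 vs Keq = 1.4810e-05 ⇒ Q>K, reverse
Step 1:
                    E           G
  I             1.076       2.522
  C             7.538      -2.513
  E             8.614    0.009465
  solve Keq expr → x = -2.513; check Q = 1.4810e-05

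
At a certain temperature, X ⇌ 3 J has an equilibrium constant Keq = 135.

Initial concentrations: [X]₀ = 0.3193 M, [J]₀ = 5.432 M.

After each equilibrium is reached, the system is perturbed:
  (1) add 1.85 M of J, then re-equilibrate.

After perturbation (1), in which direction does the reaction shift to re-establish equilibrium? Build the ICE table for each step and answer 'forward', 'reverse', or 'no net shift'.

Direction: reverse

Q₀ = 502 vs Keq = 135 ⇒ Q>K, reverse
Step 1:
                  X         J
  init       0.3193     5.432
  Δ            0.33   -0.9899
  eq         0.6493     4.442
  solve Keq expr → x = -0.33; check Q = 135
Then add 1.85 M of J.
Step 2:
                  X         J
  init       0.6493     6.292
  Δ          0.3741    -1.122
  eq          1.023      5.17
  solve Keq expr → x = -0.3741; check Q = 135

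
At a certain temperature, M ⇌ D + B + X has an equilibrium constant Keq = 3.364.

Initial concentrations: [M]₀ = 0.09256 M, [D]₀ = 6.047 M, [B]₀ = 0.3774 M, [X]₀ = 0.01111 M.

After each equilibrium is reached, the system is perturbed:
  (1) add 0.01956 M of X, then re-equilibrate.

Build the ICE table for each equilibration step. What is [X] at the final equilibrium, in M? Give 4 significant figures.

Q₀ = 0.2739 vs Keq = 3.364 ⇒ Q<K, forward
Step 1:
                    M           D           B           X
  I           0.09256       6.047      0.3774     0.01111
  C          -0.04747     0.04747     0.04747     0.04747
  E           0.04509       6.094      0.4249     0.05858
  solve Keq expr → x = 0.04747; check Q = 3.364
Then add 0.01956 M of X.
Step 2:
                    M           D           B           X
  I           0.04509       6.094      0.4249     0.07814
  C            0.0079     -0.0079     -0.0079     -0.0079
  E           0.05299       6.087       0.417     0.07024
  solve Keq expr → x = -0.0079; check Q = 3.364

[X]_eq = 0.07024 M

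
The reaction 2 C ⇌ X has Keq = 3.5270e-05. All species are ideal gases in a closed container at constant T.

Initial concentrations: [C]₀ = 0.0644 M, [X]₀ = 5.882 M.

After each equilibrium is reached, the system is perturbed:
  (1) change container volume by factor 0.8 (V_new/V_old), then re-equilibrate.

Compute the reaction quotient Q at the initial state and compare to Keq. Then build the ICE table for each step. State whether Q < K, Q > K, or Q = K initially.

Q₀ = 1418; Q > K (proceeds reverse)

Q₀ = 1418 vs Keq = 3.5270e-05 ⇒ Q>K, reverse
Step 1:
                    C           X
  init         0.0644       5.882
  Δ             11.75      -5.877
  eq            11.82    0.004926
  solve Keq expr → x = -5.877; check Q = 3.5270e-05
Then change container volume by factor 0.8 (V_new/V_old).
Step 2:
                    C           X
  init          14.77    0.006158
  Δ         -0.003073    0.001536
  eq            14.77    0.007694
  solve Keq expr → x = 0.001536; check Q = 3.5270e-05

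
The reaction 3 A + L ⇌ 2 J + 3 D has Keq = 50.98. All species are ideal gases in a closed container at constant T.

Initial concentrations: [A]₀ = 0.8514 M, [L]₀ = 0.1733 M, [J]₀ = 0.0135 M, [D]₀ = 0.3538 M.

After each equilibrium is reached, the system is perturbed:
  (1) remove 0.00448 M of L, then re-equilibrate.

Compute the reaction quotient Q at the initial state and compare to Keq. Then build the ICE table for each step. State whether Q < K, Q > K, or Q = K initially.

Q₀ = 7.5464e-05; Q < K (proceeds forward)

Q₀ = 7.5464e-05 vs Keq = 50.98 ⇒ Q<K, forward
Step 1:
                   A          L          J          D
  I           0.8514     0.1733     0.0135     0.3538
  C          -0.4631    -0.1544     0.3087     0.4631
  E           0.3883    0.01895     0.3222     0.8169
  solve Keq expr → x = 0.1544; check Q = 50.98
Then remove 0.00448 M of L.
Step 2:
                   A          L          J          D
  I           0.3883    0.01447     0.3222     0.8169
  C          0.00733   0.002443  -0.004887   -0.00733
  E           0.3957    0.01691     0.3173     0.8095
  solve Keq expr → x = -0.002443; check Q = 50.98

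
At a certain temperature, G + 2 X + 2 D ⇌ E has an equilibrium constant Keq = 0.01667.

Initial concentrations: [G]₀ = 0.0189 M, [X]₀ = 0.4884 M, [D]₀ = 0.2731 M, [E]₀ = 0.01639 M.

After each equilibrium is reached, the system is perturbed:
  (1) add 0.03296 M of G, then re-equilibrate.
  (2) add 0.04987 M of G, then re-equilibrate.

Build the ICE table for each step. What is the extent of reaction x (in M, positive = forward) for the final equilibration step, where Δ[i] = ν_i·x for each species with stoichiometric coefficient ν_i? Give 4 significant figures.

Q₀ = 48.74 vs Keq = 0.01667 ⇒ Q>K, reverse
Step 1:
                  G         X         D         E
  Initial    0.0189    0.4884    0.2731   0.01639
  Change    0.01638   0.03275   0.03275  -0.01638
  Equil     0.03528    0.5212    0.3059 1.4940e-05
  solve Keq expr → x = -0.01638; check Q = 0.01667
Then add 0.03296 M of G.
Step 2:
                  G         X         D         E
  Initial   0.06824    0.5212    0.3059 1.4940e-05
  Change  -1.3945e-05 -2.7890e-05 -2.7890e-05 1.3945e-05
  Equil     0.06822    0.5211    0.3058 2.8885e-05
  solve Keq expr → x = 1.3945e-05; check Q = 0.01667
Then add 0.04987 M of G.
Step 3:
                  G         X         D         E
  Initial    0.1181    0.5211    0.3058 2.8885e-05
  Change  -2.1084e-05 -4.2169e-05 -4.2169e-05 2.1084e-05
  Equil      0.1181    0.5211    0.3058 4.9969e-05
  solve Keq expr → x = 2.1084e-05; check Q = 0.01667

x = 2.1084e-05 M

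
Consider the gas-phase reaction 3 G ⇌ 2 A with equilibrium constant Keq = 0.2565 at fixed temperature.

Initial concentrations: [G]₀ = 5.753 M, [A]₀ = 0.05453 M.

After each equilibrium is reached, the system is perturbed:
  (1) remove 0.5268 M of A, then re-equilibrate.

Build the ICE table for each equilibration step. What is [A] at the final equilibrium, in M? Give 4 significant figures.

Q₀ = 1.5617e-05 vs Keq = 0.2565 ⇒ Q<K, forward
Step 1:
                    G           A
  init          5.753     0.05453
  Δ            -3.135        2.09
  eq            2.618       2.145
  solve Keq expr → x = 1.045; check Q = 0.2565
Then remove 0.5268 M of A.
Step 2:
                    G           A
  init          2.618       1.618
  Δ           -0.2829      0.1886
  eq            2.335       1.807
  solve Keq expr → x = 0.09431; check Q = 0.2565

[A]_eq = 1.807 M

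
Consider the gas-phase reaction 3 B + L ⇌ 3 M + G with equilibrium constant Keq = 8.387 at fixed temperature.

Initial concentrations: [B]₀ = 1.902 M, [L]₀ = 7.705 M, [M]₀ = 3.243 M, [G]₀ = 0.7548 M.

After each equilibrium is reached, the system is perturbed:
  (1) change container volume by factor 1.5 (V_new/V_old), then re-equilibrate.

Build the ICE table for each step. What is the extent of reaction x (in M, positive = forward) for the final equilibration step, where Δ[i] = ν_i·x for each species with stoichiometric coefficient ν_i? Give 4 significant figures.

Q₀ = 0.4856 vs Keq = 8.387 ⇒ Q<K, forward
Step 1:
                  B         L         M         G
  Initial     1.902     7.705     3.243    0.7548
  Change    -0.8545   -0.2848    0.8545    0.2848
  Equil       1.047      7.42     4.098      1.04
  solve Keq expr → x = 0.2848; check Q = 8.387
Then change container volume by factor 1.5 (V_new/V_old).
Step 2:
                  B         L         M         G
  Initial    0.6983     4.947     2.732    0.6931
  Change          0         0         0         0
  Equil      0.6983     4.947     2.732    0.6931
  solve Keq expr → x = 0; check Q = 8.387

x = 0 M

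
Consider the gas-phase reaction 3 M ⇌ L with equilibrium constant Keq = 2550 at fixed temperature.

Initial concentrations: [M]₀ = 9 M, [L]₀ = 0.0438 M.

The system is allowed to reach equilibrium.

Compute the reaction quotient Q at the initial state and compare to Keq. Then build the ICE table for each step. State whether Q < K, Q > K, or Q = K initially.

Q₀ = 6.0082e-05 vs Keq = 2550 ⇒ Q<K, forward
Step 1:
                   M          L
  init             9     0.0438
  Δ           -8.894      2.965
  eq          0.1057      3.009
  solve Keq expr → x = 2.965; check Q = 2550

Q₀ = 6.0082e-05; Q < K (proceeds forward)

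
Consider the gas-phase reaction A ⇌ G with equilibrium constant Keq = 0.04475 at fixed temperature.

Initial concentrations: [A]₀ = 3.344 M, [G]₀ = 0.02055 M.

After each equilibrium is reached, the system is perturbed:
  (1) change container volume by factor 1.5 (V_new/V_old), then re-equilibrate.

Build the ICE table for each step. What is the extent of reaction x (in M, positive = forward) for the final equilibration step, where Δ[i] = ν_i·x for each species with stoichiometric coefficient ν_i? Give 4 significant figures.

Q₀ = 0.006145 vs Keq = 0.04475 ⇒ Q<K, forward
Step 1:
                    A           G
  Initial       3.344     0.02055
  Change      -0.1236      0.1236
  Equil          3.22      0.1441
  solve Keq expr → x = 0.1236; check Q = 0.04475
Then change container volume by factor 1.5 (V_new/V_old).
Step 2:
                    A           G
  Initial       2.147     0.09608
  Change            0           0
  Equil         2.147     0.09608
  solve Keq expr → x = 0; check Q = 0.04475

x = 0 M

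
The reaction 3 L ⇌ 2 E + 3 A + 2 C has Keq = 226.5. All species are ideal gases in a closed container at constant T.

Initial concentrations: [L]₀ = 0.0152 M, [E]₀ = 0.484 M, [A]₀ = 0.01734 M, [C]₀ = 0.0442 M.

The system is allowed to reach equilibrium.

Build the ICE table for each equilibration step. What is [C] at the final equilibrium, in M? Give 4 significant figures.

Q₀ = 6.7944e-04 vs Keq = 226.5 ⇒ Q<K, forward
Step 1:
                  L         E         A         C
  I          0.0152     0.484   0.01734    0.0442
  C        -0.01473   0.00982   0.01473   0.00982
  E       4.6971e-04    0.4938   0.03207   0.05402
  solve Keq expr → x = 0.00491; check Q = 226.5

[C]_eq = 0.05402 M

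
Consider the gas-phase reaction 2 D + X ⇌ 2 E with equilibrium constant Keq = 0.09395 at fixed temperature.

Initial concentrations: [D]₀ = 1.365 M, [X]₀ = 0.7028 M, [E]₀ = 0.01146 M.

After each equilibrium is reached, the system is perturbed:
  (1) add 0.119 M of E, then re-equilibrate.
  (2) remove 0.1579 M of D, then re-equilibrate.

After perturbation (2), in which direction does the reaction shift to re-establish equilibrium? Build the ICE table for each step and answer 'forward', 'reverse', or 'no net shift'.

Q₀ = 1.0029e-04 vs Keq = 0.09395 ⇒ Q<K, forward
Step 1:
                  D         X         E
  init        1.365    0.7028   0.01146
  Δ         -0.2488   -0.1244    0.2488
  eq          1.116    0.5784    0.2602
  solve Keq expr → x = 0.1244; check Q = 0.09395
Then add 0.119 M of E.
Step 2:
                  D         X         E
  init        1.116    0.5784    0.3792
  Δ           0.088     0.044    -0.088
  eq          1.204    0.6224    0.2912
  solve Keq expr → x = -0.044; check Q = 0.09395
Then remove 0.1579 M of D.
Step 3:
                  D         X         E
  init        1.046    0.6224    0.2912
  Δ         0.02838   0.01419  -0.02838
  eq          1.075    0.6366    0.2628
  solve Keq expr → x = -0.01419; check Q = 0.09395

Direction: reverse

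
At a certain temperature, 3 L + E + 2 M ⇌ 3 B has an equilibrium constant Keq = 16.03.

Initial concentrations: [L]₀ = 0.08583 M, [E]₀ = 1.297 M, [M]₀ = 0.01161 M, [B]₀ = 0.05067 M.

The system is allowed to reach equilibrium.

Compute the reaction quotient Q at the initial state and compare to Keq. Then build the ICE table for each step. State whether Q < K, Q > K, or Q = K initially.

Q₀ = 1177; Q > K (proceeds reverse)

Q₀ = 1177 vs Keq = 16.03 ⇒ Q>K, reverse
Step 1:
                   L          E          M          B
  init       0.08583      1.297    0.01161    0.05067
  Δ          0.02343   0.007809    0.01562   -0.02343
  eq          0.1093      1.305    0.02723    0.02724
  solve Keq expr → x = -0.007809; check Q = 16.03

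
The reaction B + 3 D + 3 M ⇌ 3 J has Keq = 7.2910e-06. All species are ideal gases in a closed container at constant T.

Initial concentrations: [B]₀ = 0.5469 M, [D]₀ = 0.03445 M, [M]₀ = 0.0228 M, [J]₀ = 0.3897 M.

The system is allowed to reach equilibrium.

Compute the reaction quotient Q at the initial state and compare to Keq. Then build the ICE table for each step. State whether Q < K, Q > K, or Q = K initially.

Q₀ = 2.2331e+08 vs Keq = 7.2910e-06 ⇒ Q>K, reverse
Step 1:
                  B         D         M         J
  I          0.5469   0.03445    0.0228    0.3897
  C          0.1289    0.3868    0.3868   -0.3868
  E          0.6758    0.4212    0.4096  0.002936
  solve Keq expr → x = -0.1289; check Q = 7.2910e-06

Q₀ = 2.2331e+08; Q > K (proceeds reverse)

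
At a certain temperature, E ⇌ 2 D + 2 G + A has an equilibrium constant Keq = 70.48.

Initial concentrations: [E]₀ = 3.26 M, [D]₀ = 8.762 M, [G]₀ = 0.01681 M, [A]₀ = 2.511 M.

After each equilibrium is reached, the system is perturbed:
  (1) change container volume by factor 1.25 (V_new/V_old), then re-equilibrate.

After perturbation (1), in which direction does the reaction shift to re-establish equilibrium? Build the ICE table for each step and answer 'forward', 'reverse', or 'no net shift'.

Direction: forward

Q₀ = 0.01671 vs Keq = 70.48 ⇒ Q<K, forward
Step 1:
                  E         D         G         A
  Initial      3.26     8.762   0.01681     2.511
  Change    -0.4215    0.8431    0.8431    0.4215
  Equil       2.838     9.605    0.8599     2.933
  solve Keq expr → x = 0.4215; check Q = 70.48
Then change container volume by factor 1.25 (V_new/V_old).
Step 2:
                  E         D         G         A
  Initial     2.271     7.684    0.6879     2.346
  Change     -0.143     0.286     0.286     0.143
  Equil       2.128      7.97    0.9739     2.489
  solve Keq expr → x = 0.143; check Q = 70.48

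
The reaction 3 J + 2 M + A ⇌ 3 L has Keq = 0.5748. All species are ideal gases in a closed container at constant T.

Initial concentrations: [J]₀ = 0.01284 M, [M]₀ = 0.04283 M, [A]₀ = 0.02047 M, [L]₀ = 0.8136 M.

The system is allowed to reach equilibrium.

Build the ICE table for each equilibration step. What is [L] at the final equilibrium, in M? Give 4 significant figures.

[L]_eq = 0.1915 M

Q₀ = 6.7752e+09 vs Keq = 0.5748 ⇒ Q>K, reverse
Step 1:
                  J         M         A         L
  I         0.01284   0.04283   0.02047    0.8136
  C          0.6221    0.4147    0.2074   -0.6221
  E           0.635    0.4576    0.2278    0.1915
  solve Keq expr → x = -0.2074; check Q = 0.5748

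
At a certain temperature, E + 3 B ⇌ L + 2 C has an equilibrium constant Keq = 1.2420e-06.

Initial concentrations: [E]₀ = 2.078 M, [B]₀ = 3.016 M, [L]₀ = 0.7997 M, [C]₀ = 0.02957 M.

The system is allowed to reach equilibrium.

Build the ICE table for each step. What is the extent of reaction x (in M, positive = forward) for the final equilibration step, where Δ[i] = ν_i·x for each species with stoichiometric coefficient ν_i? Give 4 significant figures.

x = -0.009969 M

Q₀ = 1.2266e-05 vs Keq = 1.2420e-06 ⇒ Q>K, reverse
Step 1:
                    E           B           L           C
  Initial       2.078       3.016      0.7997     0.02957
  Change     0.009969     0.02991   -0.009969    -0.01994
  Equil         2.088       3.046      0.7897    0.009633
  solve Keq expr → x = -0.009969; check Q = 1.2420e-06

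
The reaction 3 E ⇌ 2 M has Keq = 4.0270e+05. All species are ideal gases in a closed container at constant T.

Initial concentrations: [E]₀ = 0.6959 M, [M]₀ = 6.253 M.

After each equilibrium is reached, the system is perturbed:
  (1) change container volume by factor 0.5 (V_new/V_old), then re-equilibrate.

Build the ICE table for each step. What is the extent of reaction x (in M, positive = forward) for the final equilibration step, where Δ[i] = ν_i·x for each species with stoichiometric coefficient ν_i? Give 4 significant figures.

Q₀ = 116 vs Keq = 4.0270e+05 ⇒ Q<K, forward
Step 1:
                    E           M
  I            0.6959       6.253
  C           -0.6478      0.4319
  E           0.04805       6.685
  solve Keq expr → x = 0.2159; check Q = 4.0270e+05
Then change container volume by factor 0.5 (V_new/V_old).
Step 2:
                    E           M
  I           0.09611       13.37
  C          -0.01978     0.01318
  E           0.07633       13.38
  solve Keq expr → x = 0.006592; check Q = 4.0270e+05

x = 0.006592 M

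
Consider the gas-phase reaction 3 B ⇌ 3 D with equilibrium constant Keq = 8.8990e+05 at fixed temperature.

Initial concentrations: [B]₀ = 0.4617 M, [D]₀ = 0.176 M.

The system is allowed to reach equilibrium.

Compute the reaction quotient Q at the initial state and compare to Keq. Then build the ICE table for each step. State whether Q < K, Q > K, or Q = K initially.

Q₀ = 0.05539; Q < K (proceeds forward)

Q₀ = 0.05539 vs Keq = 8.8990e+05 ⇒ Q<K, forward
Step 1:
                  B         D
  Initial    0.4617     0.176
  Change    -0.4551    0.4551
  Equil    0.006562    0.6311
  solve Keq expr → x = 0.1517; check Q = 8.8990e+05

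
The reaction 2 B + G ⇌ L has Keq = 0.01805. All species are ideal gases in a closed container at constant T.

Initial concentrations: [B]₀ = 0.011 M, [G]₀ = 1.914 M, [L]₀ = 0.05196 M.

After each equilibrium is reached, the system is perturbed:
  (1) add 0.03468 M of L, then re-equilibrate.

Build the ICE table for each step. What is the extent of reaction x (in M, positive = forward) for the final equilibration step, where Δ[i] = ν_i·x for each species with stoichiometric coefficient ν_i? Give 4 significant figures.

x = -0.03395 M

Q₀ = 224.4 vs Keq = 0.01805 ⇒ Q>K, reverse
Step 1:
                    B           G           L
  Initial       0.011       1.914     0.05196
  Change        0.103      0.0515     -0.0515
  Equil         0.114       1.965  4.6105e-04
  solve Keq expr → x = -0.0515; check Q = 0.01805
Then add 0.03468 M of L.
Step 2:
                    B           G           L
  Initial       0.114       1.965     0.03514
  Change      0.06789     0.03395    -0.03395
  Equil        0.1819       1.999    0.001194
  solve Keq expr → x = -0.03395; check Q = 0.01805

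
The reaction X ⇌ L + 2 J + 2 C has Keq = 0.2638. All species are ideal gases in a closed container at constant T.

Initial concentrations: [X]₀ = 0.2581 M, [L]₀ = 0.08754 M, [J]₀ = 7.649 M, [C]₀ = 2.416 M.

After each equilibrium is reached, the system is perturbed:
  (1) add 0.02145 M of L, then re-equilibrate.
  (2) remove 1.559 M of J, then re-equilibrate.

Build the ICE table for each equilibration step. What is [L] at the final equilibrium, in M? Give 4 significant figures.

Q₀ = 115.8 vs Keq = 0.2638 ⇒ Q>K, reverse
Step 1:
                  X         L         J         C
  Initial    0.2581   0.08754     7.649     2.416
  Change    0.08722  -0.08722   -0.1744   -0.1744
  Equil      0.3453 3.2450e-04     7.475     2.242
  solve Keq expr → x = -0.08722; check Q = 0.2638
Then add 0.02145 M of L.
Step 2:
                  X         L         J         C
  Initial    0.3453   0.02177     7.475     2.242
  Change    0.02141  -0.02141  -0.04282  -0.04282
  Equil      0.3667 3.6232e-04     7.432     2.199
  solve Keq expr → x = -0.02141; check Q = 0.2638
Then remove 1.559 M of J.
Step 3:
                  X         L         J         C
  Initial    0.3667 3.6232e-04     5.873     2.199
  Change  -2.1724e-04 2.1724e-04 4.3448e-04 4.3448e-04
  Equil      0.3665 5.7955e-04     5.873     2.199
  solve Keq expr → x = 2.1724e-04; check Q = 0.2638

[L]_eq = 5.7955e-04 M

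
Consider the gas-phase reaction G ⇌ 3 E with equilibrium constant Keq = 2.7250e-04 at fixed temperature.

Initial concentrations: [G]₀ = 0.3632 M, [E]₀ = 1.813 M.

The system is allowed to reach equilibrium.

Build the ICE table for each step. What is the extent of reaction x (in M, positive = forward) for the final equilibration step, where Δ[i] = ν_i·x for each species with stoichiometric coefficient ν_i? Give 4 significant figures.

Q₀ = 16.41 vs Keq = 2.7250e-04 ⇒ Q>K, reverse
Step 1:
                   G          E
  Initial     0.3632      1.813
  Change      0.5831     -1.749
  Equil       0.9463    0.06365
  solve Keq expr → x = -0.5831; check Q = 2.7250e-04

x = -0.5831 M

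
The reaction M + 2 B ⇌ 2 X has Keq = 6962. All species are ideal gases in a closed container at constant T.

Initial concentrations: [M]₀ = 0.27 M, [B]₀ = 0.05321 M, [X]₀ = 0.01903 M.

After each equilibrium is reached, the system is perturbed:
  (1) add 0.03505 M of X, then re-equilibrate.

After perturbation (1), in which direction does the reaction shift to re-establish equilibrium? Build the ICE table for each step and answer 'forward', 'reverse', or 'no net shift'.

Direction: reverse

Q₀ = 0.4737 vs Keq = 6962 ⇒ Q<K, forward
Step 1:
                    M           B           X
  init           0.27     0.05321     0.01903
  Δ          -0.02575     -0.0515      0.0515
  eq           0.2443     0.00171     0.07053
  solve Keq expr → x = 0.02575; check Q = 6962
Then add 0.03505 M of X.
Step 2:
                    M           B           X
  init         0.2443     0.00171      0.1056
  Δ        4.1387e-04  8.2775e-04 -8.2775e-04
  eq           0.2447    0.002538      0.1048
  solve Keq expr → x = -4.1387e-04; check Q = 6962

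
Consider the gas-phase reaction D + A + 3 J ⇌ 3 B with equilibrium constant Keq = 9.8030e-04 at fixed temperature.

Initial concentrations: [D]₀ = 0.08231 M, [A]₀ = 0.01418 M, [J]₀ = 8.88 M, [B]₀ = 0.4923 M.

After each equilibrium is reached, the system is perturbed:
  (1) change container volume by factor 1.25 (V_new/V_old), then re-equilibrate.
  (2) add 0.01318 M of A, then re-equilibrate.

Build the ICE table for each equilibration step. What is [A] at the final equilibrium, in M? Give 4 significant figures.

[A]_eq = 0.09788 M

Q₀ = 0.146 vs Keq = 9.8030e-04 ⇒ Q>K, reverse
Step 1:
                   D          A          J          B
  init       0.08231    0.01418       8.88     0.4923
  Δ          0.08635    0.08635     0.2591    -0.2591
  eq          0.1687     0.1005      9.139     0.2332
  solve Keq expr → x = -0.08635; check Q = 9.8030e-04
Then change container volume by factor 1.25 (V_new/V_old).
Step 2:
                   D          A          J          B
  init        0.1349    0.08043      7.311     0.1866
  Δ         0.006261   0.006261    0.01878   -0.01878
  eq          0.1412    0.08669       7.33     0.1678
  solve Keq expr → x = -0.006261; check Q = 9.8030e-04
Then add 0.01318 M of A.
Step 3:
                   D          A          J          B
  init        0.1412    0.09987       7.33     0.1678
  Δ        -0.001988  -0.001988  -0.005965   0.005965
  eq          0.1392    0.09788      7.324     0.1738
  solve Keq expr → x = 0.001988; check Q = 9.8030e-04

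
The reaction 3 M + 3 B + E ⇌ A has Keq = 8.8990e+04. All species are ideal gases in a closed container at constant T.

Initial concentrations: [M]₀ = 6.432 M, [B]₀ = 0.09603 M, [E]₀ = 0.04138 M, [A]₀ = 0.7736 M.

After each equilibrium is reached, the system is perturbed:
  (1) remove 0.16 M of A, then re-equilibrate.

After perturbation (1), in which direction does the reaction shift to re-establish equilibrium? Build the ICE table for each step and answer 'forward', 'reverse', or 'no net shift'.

Q₀ = 79.34 vs Keq = 8.8990e+04 ⇒ Q<K, forward
Step 1:
                    M           B           E           A
  I             6.432     0.09603     0.04138      0.7736
  C          -0.08241    -0.08241    -0.02747     0.02747
  E              6.35     0.01362     0.01391      0.8011
  solve Keq expr → x = 0.02747; check Q = 8.8990e+04
Then remove 0.16 M of A.
Step 2:
                    M           B           E           A
  I              6.35     0.01362     0.01391      0.6411
  C       -8.8107e-04 -8.8107e-04 -2.9369e-04  2.9369e-04
  E             6.349     0.01274     0.01362      0.6414
  solve Keq expr → x = 2.9369e-04; check Q = 8.8990e+04

Direction: forward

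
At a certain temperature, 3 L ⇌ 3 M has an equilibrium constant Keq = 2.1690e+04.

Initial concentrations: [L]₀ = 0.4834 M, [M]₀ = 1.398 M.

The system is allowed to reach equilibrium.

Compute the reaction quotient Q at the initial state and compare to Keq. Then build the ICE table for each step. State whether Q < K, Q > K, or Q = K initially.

Q₀ = 24.19; Q < K (proceeds forward)

Q₀ = 24.19 vs Keq = 2.1690e+04 ⇒ Q<K, forward
Step 1:
                    L           M
  I            0.4834       1.398
  C           -0.4183      0.4183
  E           0.06513       1.816
  solve Keq expr → x = 0.1394; check Q = 2.1690e+04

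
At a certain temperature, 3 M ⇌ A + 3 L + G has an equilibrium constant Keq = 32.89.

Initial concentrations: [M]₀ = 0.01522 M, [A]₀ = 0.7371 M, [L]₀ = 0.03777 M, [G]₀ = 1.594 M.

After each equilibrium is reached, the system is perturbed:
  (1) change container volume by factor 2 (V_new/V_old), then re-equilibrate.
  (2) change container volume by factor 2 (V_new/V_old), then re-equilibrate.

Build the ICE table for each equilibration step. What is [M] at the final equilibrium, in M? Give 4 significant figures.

Q₀ = 17.96 vs Keq = 32.89 ⇒ Q<K, forward
Step 1:
                  M         A         L         G
  Initial   0.01522    0.7371   0.03777     1.594
  Change  -0.002087 6.9574e-04  0.002087 6.9574e-04
  Equil     0.01313    0.7378   0.03986     1.595
  solve Keq expr → x = 6.9574e-04; check Q = 32.89
Then change container volume by factor 2 (V_new/V_old).
Step 2:
                  M         A         L         G
  Initial  0.006566    0.3689   0.01993    0.7973
  Change  -0.002009 6.6961e-04  0.002009 6.6961e-04
  Equil    0.004558    0.3696   0.02194     0.798
  solve Keq expr → x = 6.6961e-04; check Q = 32.89
Then change container volume by factor 2 (V_new/V_old).
Step 3:
                  M         A         L         G
  Initial  0.002279    0.1848   0.01097     0.399
  Change  -7.4476e-04 2.4825e-04 7.4476e-04 2.4825e-04
  Equil    0.001534     0.185   0.01171    0.3993
  solve Keq expr → x = 2.4825e-04; check Q = 32.89

[M]_eq = 0.001534 M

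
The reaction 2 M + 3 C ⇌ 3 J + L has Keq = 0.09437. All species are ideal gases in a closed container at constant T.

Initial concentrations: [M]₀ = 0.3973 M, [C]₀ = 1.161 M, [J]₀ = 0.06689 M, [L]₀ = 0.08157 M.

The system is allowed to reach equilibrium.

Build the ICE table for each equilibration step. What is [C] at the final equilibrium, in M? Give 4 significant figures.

Q₀ = 9.8828e-05 vs Keq = 0.09437 ⇒ Q<K, forward
Step 1:
                    M           C           J           L
  Initial      0.3973       1.161     0.06689     0.08157
  Change      -0.1562     -0.2343      0.2343     0.07811
  Equil        0.2411      0.9267      0.3012      0.1597
  solve Keq expr → x = 0.07811; check Q = 0.09437

[C]_eq = 0.9267 M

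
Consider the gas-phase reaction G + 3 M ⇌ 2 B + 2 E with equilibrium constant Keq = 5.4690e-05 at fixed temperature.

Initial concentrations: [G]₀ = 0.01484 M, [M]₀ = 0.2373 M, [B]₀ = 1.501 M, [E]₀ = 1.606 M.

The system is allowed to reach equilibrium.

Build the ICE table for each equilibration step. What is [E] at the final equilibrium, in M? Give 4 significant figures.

[E]_eq = 0.2105 M

Q₀ = 2.9304e+04 vs Keq = 5.4690e-05 ⇒ Q>K, reverse
Step 1:
                    G           M           B           E
  Initial     0.01484      0.2373       1.501       1.606
  Change       0.6977       2.093      -1.395      -1.395
  Equil        0.7126       2.331      0.1055      0.2105
  solve Keq expr → x = -0.6977; check Q = 5.4690e-05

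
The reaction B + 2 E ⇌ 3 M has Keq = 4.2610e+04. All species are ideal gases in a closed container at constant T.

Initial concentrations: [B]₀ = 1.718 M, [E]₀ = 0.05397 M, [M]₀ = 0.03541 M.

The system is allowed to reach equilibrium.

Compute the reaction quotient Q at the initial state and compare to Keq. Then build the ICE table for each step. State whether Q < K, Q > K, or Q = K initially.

Q₀ = 0.008873 vs Keq = 4.2610e+04 ⇒ Q<K, forward
Step 1:
                    B           E           M
  I             1.718     0.05397     0.03541
  C          -0.02691    -0.05382     0.08073
  E             1.691  1.4745e-04      0.1161
  solve Keq expr → x = 0.02691; check Q = 4.2610e+04

Q₀ = 0.008873; Q < K (proceeds forward)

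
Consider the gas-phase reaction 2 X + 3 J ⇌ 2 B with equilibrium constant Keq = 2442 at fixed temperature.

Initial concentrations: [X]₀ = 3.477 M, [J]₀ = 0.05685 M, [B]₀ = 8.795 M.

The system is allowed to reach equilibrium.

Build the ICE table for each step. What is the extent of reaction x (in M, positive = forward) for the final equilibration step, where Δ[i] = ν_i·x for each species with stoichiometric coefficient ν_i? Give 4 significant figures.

Q₀ = 3.4823e+04 vs Keq = 2442 ⇒ Q>K, reverse
Step 1:
                    X           J           B
  Initial       3.477     0.05685       8.795
  Change      0.05273     0.07909    -0.05273
  Equil          3.53      0.1359       8.742
  solve Keq expr → x = -0.02636; check Q = 2442

x = -0.02636 M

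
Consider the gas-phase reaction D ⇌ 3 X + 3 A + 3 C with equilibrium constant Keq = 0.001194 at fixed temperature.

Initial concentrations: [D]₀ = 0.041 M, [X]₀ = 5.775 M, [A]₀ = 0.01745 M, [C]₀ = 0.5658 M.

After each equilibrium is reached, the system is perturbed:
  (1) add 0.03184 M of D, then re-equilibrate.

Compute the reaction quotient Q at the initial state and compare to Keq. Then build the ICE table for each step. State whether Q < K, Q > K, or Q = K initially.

Q₀ = 0.004521 vs Keq = 0.001194 ⇒ Q>K, reverse
Step 1:
                  D         X         A         C
  I           0.041     5.775   0.01745    0.5658
  C        0.001981 -0.005944 -0.005944 -0.005944
  E         0.04298     5.769   0.01151    0.5599
  solve Keq expr → x = -0.001981; check Q = 0.001194
Then add 0.03184 M of D.
Step 2:
                  D         X         A         C
  I         0.07482     5.769   0.01151    0.5599
  C       -7.4304e-04  0.002229  0.002229  0.002229
  E         0.07408     5.771   0.01373    0.5621
  solve Keq expr → x = 7.4304e-04; check Q = 0.001194

Q₀ = 0.004521; Q > K (proceeds reverse)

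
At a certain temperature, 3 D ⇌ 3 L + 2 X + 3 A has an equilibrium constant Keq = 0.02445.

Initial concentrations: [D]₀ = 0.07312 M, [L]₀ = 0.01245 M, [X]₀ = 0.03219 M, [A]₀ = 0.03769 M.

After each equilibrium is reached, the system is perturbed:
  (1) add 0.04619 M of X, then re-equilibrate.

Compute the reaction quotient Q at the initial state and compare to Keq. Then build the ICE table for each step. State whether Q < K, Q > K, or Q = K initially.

Q₀ = 2.7385e-10; Q < K (proceeds forward)

Q₀ = 2.7385e-10 vs Keq = 0.02445 ⇒ Q<K, forward
Step 1:
                  D         L         X         A
  init      0.07312   0.01245   0.03219   0.03769
  Δ        -0.06782   0.06782   0.04521   0.06782
  eq         0.0053   0.08027    0.0774    0.1055
  solve Keq expr → x = 0.02261; check Q = 0.02445
Then add 0.04619 M of X.
Step 2:
                  D         L         X         A
  init       0.0053   0.08027    0.1236    0.1055
  Δ        0.001641 -0.001641 -0.001094 -0.001641
  eq       0.006941   0.07863    0.1225    0.1039
  solve Keq expr → x = -5.4695e-04; check Q = 0.02445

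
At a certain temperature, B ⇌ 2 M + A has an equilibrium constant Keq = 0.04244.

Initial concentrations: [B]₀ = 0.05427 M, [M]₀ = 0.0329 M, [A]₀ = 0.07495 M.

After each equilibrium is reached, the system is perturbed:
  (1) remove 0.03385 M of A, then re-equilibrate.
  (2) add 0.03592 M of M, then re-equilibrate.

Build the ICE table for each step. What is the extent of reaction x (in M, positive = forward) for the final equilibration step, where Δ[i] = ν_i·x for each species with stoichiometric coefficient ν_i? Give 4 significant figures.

Q₀ = 0.001495 vs Keq = 0.04244 ⇒ Q<K, forward
Step 1:
                    B           M           A
  I           0.05427      0.0329     0.07495
  C          -0.03136     0.06273     0.03136
  E           0.02291     0.09563      0.1063
  solve Keq expr → x = 0.03136; check Q = 0.04244
Then remove 0.03385 M of A.
Step 2:
                    B           M           A
  I           0.02291     0.09563     0.07246
  C         -0.003779    0.007559    0.003779
  E           0.01913      0.1032     0.07624
  solve Keq expr → x = 0.003779; check Q = 0.04244
Then add 0.03592 M of M.
Step 3:
                    B           M           A
  I           0.01913      0.1391     0.07624
  C           0.00673    -0.01346    -0.00673
  E           0.02586      0.1256     0.06951
  solve Keq expr → x = -0.00673; check Q = 0.04244

x = -0.00673 M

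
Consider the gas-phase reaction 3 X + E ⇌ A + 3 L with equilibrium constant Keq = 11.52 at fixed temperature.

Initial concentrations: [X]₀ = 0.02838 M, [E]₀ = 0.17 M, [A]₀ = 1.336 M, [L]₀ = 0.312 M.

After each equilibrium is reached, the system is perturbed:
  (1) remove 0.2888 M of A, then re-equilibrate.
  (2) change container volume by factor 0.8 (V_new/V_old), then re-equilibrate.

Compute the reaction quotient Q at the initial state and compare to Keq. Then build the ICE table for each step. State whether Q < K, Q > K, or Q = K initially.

Q₀ = 1.0442e+04 vs Keq = 11.52 ⇒ Q>K, reverse
Step 1:
                    X           E           A           L
  init        0.02838        0.17       1.336       0.312
  Δ             0.124     0.04132    -0.04132      -0.124
  eq           0.1523      0.2113       1.295       0.188
  solve Keq expr → x = -0.04132; check Q = 11.52
Then remove 0.2888 M of A.
Step 2:
                    X           E           A           L
  init         0.1523      0.2113       1.006       0.188
  Δ         -0.006689    -0.00223     0.00223    0.006689
  eq           0.1457      0.2091       1.008      0.1947
  solve Keq expr → x = 0.00223; check Q = 11.52
Then change container volume by factor 0.8 (V_new/V_old).
Step 3:
                    X           E           A           L
  init         0.1821      0.2614        1.26      0.2434
  Δ                 0           0           0           0
  eq           0.1821      0.2614        1.26      0.2434
  solve Keq expr → x = 0; check Q = 11.52

Q₀ = 1.0442e+04; Q > K (proceeds reverse)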